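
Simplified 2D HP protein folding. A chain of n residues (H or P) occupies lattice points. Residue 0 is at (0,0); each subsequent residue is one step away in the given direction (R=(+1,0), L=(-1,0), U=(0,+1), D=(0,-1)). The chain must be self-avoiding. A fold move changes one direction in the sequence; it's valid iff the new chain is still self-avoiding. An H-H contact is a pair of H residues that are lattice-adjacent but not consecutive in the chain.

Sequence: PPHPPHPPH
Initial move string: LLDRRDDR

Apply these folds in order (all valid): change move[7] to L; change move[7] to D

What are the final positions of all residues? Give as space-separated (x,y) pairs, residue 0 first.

Answer: (0,0) (-1,0) (-2,0) (-2,-1) (-1,-1) (0,-1) (0,-2) (0,-3) (0,-4)

Derivation:
Initial moves: LLDRRDDR
Fold: move[7]->L => LLDRRDDL (positions: [(0, 0), (-1, 0), (-2, 0), (-2, -1), (-1, -1), (0, -1), (0, -2), (0, -3), (-1, -3)])
Fold: move[7]->D => LLDRRDDD (positions: [(0, 0), (-1, 0), (-2, 0), (-2, -1), (-1, -1), (0, -1), (0, -2), (0, -3), (0, -4)])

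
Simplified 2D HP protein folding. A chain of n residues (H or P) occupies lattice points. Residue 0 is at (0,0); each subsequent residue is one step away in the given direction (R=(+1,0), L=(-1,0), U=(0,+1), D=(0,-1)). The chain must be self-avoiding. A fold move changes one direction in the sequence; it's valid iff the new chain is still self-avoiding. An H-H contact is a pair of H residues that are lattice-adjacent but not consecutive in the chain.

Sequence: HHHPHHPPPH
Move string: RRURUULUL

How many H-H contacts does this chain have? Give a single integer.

Answer: 0

Derivation:
Positions: [(0, 0), (1, 0), (2, 0), (2, 1), (3, 1), (3, 2), (3, 3), (2, 3), (2, 4), (1, 4)]
No H-H contacts found.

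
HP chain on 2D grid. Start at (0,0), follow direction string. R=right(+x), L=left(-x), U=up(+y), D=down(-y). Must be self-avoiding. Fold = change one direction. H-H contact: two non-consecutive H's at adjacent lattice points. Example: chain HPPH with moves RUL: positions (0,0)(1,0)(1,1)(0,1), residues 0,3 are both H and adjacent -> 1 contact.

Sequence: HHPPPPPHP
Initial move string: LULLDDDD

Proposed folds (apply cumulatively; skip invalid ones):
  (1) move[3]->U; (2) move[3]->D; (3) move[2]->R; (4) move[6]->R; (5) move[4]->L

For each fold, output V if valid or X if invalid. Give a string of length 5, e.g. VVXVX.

Initial: LULLDDDD -> [(0, 0), (-1, 0), (-1, 1), (-2, 1), (-3, 1), (-3, 0), (-3, -1), (-3, -2), (-3, -3)]
Fold 1: move[3]->U => LULUDDDD INVALID (collision), skipped
Fold 2: move[3]->D => LULDDDDD VALID
Fold 3: move[2]->R => LURDDDDD INVALID (collision), skipped
Fold 4: move[6]->R => LULDDDRD VALID
Fold 5: move[4]->L => LULDLDRD VALID

Answer: XVXVV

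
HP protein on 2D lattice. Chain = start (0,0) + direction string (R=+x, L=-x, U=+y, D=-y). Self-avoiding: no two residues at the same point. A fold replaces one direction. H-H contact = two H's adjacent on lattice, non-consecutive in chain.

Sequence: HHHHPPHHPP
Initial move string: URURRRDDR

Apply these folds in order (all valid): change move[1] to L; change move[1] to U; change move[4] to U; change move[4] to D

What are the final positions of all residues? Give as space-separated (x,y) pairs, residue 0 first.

Answer: (0,0) (0,1) (0,2) (0,3) (1,3) (1,2) (2,2) (2,1) (2,0) (3,0)

Derivation:
Initial moves: URURRRDDR
Fold: move[1]->L => ULURRRDDR (positions: [(0, 0), (0, 1), (-1, 1), (-1, 2), (0, 2), (1, 2), (2, 2), (2, 1), (2, 0), (3, 0)])
Fold: move[1]->U => UUURRRDDR (positions: [(0, 0), (0, 1), (0, 2), (0, 3), (1, 3), (2, 3), (3, 3), (3, 2), (3, 1), (4, 1)])
Fold: move[4]->U => UUURURDDR (positions: [(0, 0), (0, 1), (0, 2), (0, 3), (1, 3), (1, 4), (2, 4), (2, 3), (2, 2), (3, 2)])
Fold: move[4]->D => UUURDRDDR (positions: [(0, 0), (0, 1), (0, 2), (0, 3), (1, 3), (1, 2), (2, 2), (2, 1), (2, 0), (3, 0)])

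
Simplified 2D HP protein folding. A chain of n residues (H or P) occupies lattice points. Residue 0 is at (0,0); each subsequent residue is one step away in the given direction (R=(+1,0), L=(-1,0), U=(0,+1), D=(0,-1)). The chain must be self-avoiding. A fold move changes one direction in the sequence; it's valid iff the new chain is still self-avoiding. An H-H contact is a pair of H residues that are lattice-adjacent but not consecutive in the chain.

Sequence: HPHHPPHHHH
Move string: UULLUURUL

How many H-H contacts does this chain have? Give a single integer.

Positions: [(0, 0), (0, 1), (0, 2), (-1, 2), (-2, 2), (-2, 3), (-2, 4), (-1, 4), (-1, 5), (-2, 5)]
H-H contact: residue 6 @(-2,4) - residue 9 @(-2, 5)

Answer: 1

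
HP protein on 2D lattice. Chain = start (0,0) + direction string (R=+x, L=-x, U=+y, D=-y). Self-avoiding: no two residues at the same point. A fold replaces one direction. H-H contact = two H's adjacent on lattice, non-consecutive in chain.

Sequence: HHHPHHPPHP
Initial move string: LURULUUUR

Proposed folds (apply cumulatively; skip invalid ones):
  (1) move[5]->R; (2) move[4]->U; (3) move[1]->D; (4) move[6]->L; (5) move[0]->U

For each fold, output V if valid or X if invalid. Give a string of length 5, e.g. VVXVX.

Initial: LURULUUUR -> [(0, 0), (-1, 0), (-1, 1), (0, 1), (0, 2), (-1, 2), (-1, 3), (-1, 4), (-1, 5), (0, 5)]
Fold 1: move[5]->R => LURULRUUR INVALID (collision), skipped
Fold 2: move[4]->U => LURUUUUUR VALID
Fold 3: move[1]->D => LDRUUUUUR INVALID (collision), skipped
Fold 4: move[6]->L => LURUUULUR VALID
Fold 5: move[0]->U => UURUUULUR VALID

Answer: XVXVV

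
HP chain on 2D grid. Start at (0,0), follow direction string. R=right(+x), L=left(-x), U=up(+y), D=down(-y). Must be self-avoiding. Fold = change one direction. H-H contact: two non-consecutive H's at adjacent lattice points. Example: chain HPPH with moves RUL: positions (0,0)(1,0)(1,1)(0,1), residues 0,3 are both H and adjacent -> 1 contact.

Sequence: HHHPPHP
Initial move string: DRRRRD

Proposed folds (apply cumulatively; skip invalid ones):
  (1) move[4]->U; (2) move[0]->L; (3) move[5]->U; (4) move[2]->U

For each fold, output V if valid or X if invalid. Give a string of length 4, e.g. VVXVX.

Answer: XXVV

Derivation:
Initial: DRRRRD -> [(0, 0), (0, -1), (1, -1), (2, -1), (3, -1), (4, -1), (4, -2)]
Fold 1: move[4]->U => DRRRUD INVALID (collision), skipped
Fold 2: move[0]->L => LRRRRD INVALID (collision), skipped
Fold 3: move[5]->U => DRRRRU VALID
Fold 4: move[2]->U => DRURRU VALID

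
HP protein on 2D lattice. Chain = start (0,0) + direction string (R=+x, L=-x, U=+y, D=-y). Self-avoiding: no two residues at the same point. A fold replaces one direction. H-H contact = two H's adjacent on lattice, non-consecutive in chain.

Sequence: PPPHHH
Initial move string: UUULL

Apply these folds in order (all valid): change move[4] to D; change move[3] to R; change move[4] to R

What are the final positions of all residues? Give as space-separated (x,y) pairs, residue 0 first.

Initial moves: UUULL
Fold: move[4]->D => UUULD (positions: [(0, 0), (0, 1), (0, 2), (0, 3), (-1, 3), (-1, 2)])
Fold: move[3]->R => UUURD (positions: [(0, 0), (0, 1), (0, 2), (0, 3), (1, 3), (1, 2)])
Fold: move[4]->R => UUURR (positions: [(0, 0), (0, 1), (0, 2), (0, 3), (1, 3), (2, 3)])

Answer: (0,0) (0,1) (0,2) (0,3) (1,3) (2,3)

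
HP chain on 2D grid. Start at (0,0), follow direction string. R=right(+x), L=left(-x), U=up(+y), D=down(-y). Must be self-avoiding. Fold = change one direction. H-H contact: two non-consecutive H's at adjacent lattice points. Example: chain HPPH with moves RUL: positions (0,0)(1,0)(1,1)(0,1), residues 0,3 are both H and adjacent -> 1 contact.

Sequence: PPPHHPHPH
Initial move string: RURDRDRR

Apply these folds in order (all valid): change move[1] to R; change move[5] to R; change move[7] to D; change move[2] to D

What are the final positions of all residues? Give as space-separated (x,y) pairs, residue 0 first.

Answer: (0,0) (1,0) (2,0) (2,-1) (2,-2) (3,-2) (4,-2) (5,-2) (5,-3)

Derivation:
Initial moves: RURDRDRR
Fold: move[1]->R => RRRDRDRR (positions: [(0, 0), (1, 0), (2, 0), (3, 0), (3, -1), (4, -1), (4, -2), (5, -2), (6, -2)])
Fold: move[5]->R => RRRDRRRR (positions: [(0, 0), (1, 0), (2, 0), (3, 0), (3, -1), (4, -1), (5, -1), (6, -1), (7, -1)])
Fold: move[7]->D => RRRDRRRD (positions: [(0, 0), (1, 0), (2, 0), (3, 0), (3, -1), (4, -1), (5, -1), (6, -1), (6, -2)])
Fold: move[2]->D => RRDDRRRD (positions: [(0, 0), (1, 0), (2, 0), (2, -1), (2, -2), (3, -2), (4, -2), (5, -2), (5, -3)])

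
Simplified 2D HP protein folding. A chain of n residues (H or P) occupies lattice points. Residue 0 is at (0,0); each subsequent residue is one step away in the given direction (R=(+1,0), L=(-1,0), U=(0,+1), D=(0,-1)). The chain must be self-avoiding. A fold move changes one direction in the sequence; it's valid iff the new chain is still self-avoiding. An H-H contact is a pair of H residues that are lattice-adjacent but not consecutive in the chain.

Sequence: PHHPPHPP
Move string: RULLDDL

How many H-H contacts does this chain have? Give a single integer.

Positions: [(0, 0), (1, 0), (1, 1), (0, 1), (-1, 1), (-1, 0), (-1, -1), (-2, -1)]
No H-H contacts found.

Answer: 0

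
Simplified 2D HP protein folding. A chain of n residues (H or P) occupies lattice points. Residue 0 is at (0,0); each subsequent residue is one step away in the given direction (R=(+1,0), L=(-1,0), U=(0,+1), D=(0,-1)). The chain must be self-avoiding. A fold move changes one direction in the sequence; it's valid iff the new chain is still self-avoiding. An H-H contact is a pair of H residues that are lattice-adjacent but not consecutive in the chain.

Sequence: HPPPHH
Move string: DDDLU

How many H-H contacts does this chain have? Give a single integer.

Positions: [(0, 0), (0, -1), (0, -2), (0, -3), (-1, -3), (-1, -2)]
No H-H contacts found.

Answer: 0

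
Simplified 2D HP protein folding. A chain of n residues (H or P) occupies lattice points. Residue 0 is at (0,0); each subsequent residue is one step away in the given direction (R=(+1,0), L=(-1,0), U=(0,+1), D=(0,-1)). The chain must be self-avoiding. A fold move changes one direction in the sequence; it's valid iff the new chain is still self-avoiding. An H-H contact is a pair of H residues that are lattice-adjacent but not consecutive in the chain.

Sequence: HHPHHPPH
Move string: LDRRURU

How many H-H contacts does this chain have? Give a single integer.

Answer: 1

Derivation:
Positions: [(0, 0), (-1, 0), (-1, -1), (0, -1), (1, -1), (1, 0), (2, 0), (2, 1)]
H-H contact: residue 0 @(0,0) - residue 3 @(0, -1)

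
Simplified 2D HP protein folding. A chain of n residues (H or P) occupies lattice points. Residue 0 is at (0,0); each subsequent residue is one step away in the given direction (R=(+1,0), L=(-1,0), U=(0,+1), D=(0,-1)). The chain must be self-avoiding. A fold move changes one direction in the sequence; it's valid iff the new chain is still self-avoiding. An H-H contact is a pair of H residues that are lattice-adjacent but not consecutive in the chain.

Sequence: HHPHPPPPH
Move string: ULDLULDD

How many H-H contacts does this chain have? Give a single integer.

Answer: 1

Derivation:
Positions: [(0, 0), (0, 1), (-1, 1), (-1, 0), (-2, 0), (-2, 1), (-3, 1), (-3, 0), (-3, -1)]
H-H contact: residue 0 @(0,0) - residue 3 @(-1, 0)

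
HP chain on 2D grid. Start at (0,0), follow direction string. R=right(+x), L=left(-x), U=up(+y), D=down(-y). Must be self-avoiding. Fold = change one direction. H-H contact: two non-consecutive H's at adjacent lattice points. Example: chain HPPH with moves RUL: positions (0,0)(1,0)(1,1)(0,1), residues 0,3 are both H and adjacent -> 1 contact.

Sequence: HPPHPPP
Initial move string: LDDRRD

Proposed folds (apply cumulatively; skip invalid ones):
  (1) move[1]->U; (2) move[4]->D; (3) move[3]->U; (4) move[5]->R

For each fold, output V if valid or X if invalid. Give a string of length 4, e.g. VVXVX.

Initial: LDDRRD -> [(0, 0), (-1, 0), (-1, -1), (-1, -2), (0, -2), (1, -2), (1, -3)]
Fold 1: move[1]->U => LUDRRD INVALID (collision), skipped
Fold 2: move[4]->D => LDDRDD VALID
Fold 3: move[3]->U => LDDUDD INVALID (collision), skipped
Fold 4: move[5]->R => LDDRDR VALID

Answer: XVXV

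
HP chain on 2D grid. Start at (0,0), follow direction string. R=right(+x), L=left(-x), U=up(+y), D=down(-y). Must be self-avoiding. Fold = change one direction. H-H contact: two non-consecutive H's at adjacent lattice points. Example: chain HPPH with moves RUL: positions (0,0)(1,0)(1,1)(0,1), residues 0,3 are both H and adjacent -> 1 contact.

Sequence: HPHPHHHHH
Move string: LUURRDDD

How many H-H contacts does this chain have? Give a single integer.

Answer: 1

Derivation:
Positions: [(0, 0), (-1, 0), (-1, 1), (-1, 2), (0, 2), (1, 2), (1, 1), (1, 0), (1, -1)]
H-H contact: residue 0 @(0,0) - residue 7 @(1, 0)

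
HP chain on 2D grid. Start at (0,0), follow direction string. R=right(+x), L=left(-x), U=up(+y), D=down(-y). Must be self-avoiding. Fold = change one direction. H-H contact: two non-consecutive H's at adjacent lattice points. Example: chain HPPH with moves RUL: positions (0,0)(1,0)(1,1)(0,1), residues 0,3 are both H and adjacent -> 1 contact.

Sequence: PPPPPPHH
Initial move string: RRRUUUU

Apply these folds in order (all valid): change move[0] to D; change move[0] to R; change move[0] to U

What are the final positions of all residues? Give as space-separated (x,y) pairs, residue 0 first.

Answer: (0,0) (0,1) (1,1) (2,1) (2,2) (2,3) (2,4) (2,5)

Derivation:
Initial moves: RRRUUUU
Fold: move[0]->D => DRRUUUU (positions: [(0, 0), (0, -1), (1, -1), (2, -1), (2, 0), (2, 1), (2, 2), (2, 3)])
Fold: move[0]->R => RRRUUUU (positions: [(0, 0), (1, 0), (2, 0), (3, 0), (3, 1), (3, 2), (3, 3), (3, 4)])
Fold: move[0]->U => URRUUUU (positions: [(0, 0), (0, 1), (1, 1), (2, 1), (2, 2), (2, 3), (2, 4), (2, 5)])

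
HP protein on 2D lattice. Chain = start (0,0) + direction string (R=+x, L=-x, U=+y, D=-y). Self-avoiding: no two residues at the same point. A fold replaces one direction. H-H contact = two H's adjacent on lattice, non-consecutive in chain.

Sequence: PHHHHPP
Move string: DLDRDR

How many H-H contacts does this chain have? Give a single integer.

Answer: 1

Derivation:
Positions: [(0, 0), (0, -1), (-1, -1), (-1, -2), (0, -2), (0, -3), (1, -3)]
H-H contact: residue 1 @(0,-1) - residue 4 @(0, -2)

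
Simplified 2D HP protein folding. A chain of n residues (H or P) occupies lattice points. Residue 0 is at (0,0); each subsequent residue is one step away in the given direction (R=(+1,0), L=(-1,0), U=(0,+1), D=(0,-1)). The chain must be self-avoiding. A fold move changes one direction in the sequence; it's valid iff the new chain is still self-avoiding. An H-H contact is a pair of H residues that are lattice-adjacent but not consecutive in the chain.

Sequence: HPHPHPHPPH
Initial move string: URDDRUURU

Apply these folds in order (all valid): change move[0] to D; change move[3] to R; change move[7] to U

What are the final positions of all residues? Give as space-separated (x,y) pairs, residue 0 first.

Answer: (0,0) (0,-1) (1,-1) (1,-2) (2,-2) (3,-2) (3,-1) (3,0) (3,1) (3,2)

Derivation:
Initial moves: URDDRUURU
Fold: move[0]->D => DRDDRUURU (positions: [(0, 0), (0, -1), (1, -1), (1, -2), (1, -3), (2, -3), (2, -2), (2, -1), (3, -1), (3, 0)])
Fold: move[3]->R => DRDRRUURU (positions: [(0, 0), (0, -1), (1, -1), (1, -2), (2, -2), (3, -2), (3, -1), (3, 0), (4, 0), (4, 1)])
Fold: move[7]->U => DRDRRUUUU (positions: [(0, 0), (0, -1), (1, -1), (1, -2), (2, -2), (3, -2), (3, -1), (3, 0), (3, 1), (3, 2)])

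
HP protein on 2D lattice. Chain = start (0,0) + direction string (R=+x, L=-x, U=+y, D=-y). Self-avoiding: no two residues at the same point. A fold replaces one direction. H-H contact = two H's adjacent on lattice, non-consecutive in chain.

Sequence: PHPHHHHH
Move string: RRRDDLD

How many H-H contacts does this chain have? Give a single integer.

Positions: [(0, 0), (1, 0), (2, 0), (3, 0), (3, -1), (3, -2), (2, -2), (2, -3)]
No H-H contacts found.

Answer: 0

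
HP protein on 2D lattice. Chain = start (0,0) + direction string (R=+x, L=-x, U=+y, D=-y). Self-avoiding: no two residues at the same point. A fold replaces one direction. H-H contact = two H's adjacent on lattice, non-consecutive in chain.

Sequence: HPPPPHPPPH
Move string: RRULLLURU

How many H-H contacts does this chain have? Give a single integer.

Positions: [(0, 0), (1, 0), (2, 0), (2, 1), (1, 1), (0, 1), (-1, 1), (-1, 2), (0, 2), (0, 3)]
H-H contact: residue 0 @(0,0) - residue 5 @(0, 1)

Answer: 1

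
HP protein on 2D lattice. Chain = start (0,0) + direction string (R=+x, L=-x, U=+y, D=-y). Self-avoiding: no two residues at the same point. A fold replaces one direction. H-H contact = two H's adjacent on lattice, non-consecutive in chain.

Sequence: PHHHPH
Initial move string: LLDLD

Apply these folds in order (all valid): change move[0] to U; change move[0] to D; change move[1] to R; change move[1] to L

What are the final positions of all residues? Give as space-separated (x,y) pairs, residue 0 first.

Answer: (0,0) (0,-1) (-1,-1) (-1,-2) (-2,-2) (-2,-3)

Derivation:
Initial moves: LLDLD
Fold: move[0]->U => ULDLD (positions: [(0, 0), (0, 1), (-1, 1), (-1, 0), (-2, 0), (-2, -1)])
Fold: move[0]->D => DLDLD (positions: [(0, 0), (0, -1), (-1, -1), (-1, -2), (-2, -2), (-2, -3)])
Fold: move[1]->R => DRDLD (positions: [(0, 0), (0, -1), (1, -1), (1, -2), (0, -2), (0, -3)])
Fold: move[1]->L => DLDLD (positions: [(0, 0), (0, -1), (-1, -1), (-1, -2), (-2, -2), (-2, -3)])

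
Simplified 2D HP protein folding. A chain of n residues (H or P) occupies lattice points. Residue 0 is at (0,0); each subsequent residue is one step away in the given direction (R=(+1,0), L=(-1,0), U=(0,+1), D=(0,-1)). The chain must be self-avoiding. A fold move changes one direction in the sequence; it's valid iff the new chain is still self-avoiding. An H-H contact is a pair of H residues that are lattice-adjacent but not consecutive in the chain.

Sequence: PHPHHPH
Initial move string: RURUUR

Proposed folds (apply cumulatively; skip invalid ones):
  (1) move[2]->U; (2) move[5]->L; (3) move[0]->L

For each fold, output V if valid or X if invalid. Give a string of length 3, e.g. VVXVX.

Answer: VVV

Derivation:
Initial: RURUUR -> [(0, 0), (1, 0), (1, 1), (2, 1), (2, 2), (2, 3), (3, 3)]
Fold 1: move[2]->U => RUUUUR VALID
Fold 2: move[5]->L => RUUUUL VALID
Fold 3: move[0]->L => LUUUUL VALID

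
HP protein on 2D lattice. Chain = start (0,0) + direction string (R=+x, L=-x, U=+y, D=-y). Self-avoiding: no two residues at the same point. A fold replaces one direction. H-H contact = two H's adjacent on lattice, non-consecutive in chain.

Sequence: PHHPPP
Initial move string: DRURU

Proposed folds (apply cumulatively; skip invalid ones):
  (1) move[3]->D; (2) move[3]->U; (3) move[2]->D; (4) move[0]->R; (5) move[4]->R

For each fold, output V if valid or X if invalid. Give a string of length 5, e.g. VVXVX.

Initial: DRURU -> [(0, 0), (0, -1), (1, -1), (1, 0), (2, 0), (2, 1)]
Fold 1: move[3]->D => DRUDU INVALID (collision), skipped
Fold 2: move[3]->U => DRUUU VALID
Fold 3: move[2]->D => DRDUU INVALID (collision), skipped
Fold 4: move[0]->R => RRUUU VALID
Fold 5: move[4]->R => RRUUR VALID

Answer: XVXVV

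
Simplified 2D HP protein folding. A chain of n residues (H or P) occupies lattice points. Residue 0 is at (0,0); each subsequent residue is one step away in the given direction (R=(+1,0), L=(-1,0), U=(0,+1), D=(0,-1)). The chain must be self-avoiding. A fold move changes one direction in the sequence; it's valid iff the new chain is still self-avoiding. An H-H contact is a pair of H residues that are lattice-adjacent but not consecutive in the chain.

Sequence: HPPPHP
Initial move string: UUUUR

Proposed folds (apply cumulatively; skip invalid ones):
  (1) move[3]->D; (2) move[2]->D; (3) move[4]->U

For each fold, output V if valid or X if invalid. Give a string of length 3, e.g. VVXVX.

Answer: XXV

Derivation:
Initial: UUUUR -> [(0, 0), (0, 1), (0, 2), (0, 3), (0, 4), (1, 4)]
Fold 1: move[3]->D => UUUDR INVALID (collision), skipped
Fold 2: move[2]->D => UUDUR INVALID (collision), skipped
Fold 3: move[4]->U => UUUUU VALID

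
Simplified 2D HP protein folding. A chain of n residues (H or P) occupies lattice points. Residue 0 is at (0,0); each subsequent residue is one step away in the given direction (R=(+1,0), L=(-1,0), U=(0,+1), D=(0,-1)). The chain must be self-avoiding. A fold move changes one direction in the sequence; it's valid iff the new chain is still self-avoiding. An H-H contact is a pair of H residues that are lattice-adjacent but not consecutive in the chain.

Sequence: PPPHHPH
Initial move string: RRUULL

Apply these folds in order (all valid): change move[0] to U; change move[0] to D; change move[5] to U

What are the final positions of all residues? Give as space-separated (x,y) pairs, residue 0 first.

Initial moves: RRUULL
Fold: move[0]->U => URUULL (positions: [(0, 0), (0, 1), (1, 1), (1, 2), (1, 3), (0, 3), (-1, 3)])
Fold: move[0]->D => DRUULL (positions: [(0, 0), (0, -1), (1, -1), (1, 0), (1, 1), (0, 1), (-1, 1)])
Fold: move[5]->U => DRUULU (positions: [(0, 0), (0, -1), (1, -1), (1, 0), (1, 1), (0, 1), (0, 2)])

Answer: (0,0) (0,-1) (1,-1) (1,0) (1,1) (0,1) (0,2)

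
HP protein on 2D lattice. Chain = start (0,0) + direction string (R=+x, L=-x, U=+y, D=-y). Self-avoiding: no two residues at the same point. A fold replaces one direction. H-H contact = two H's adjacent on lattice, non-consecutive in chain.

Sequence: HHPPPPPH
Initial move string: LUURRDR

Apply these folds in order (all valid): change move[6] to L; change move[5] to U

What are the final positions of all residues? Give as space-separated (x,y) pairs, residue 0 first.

Answer: (0,0) (-1,0) (-1,1) (-1,2) (0,2) (1,2) (1,3) (0,3)

Derivation:
Initial moves: LUURRDR
Fold: move[6]->L => LUURRDL (positions: [(0, 0), (-1, 0), (-1, 1), (-1, 2), (0, 2), (1, 2), (1, 1), (0, 1)])
Fold: move[5]->U => LUURRUL (positions: [(0, 0), (-1, 0), (-1, 1), (-1, 2), (0, 2), (1, 2), (1, 3), (0, 3)])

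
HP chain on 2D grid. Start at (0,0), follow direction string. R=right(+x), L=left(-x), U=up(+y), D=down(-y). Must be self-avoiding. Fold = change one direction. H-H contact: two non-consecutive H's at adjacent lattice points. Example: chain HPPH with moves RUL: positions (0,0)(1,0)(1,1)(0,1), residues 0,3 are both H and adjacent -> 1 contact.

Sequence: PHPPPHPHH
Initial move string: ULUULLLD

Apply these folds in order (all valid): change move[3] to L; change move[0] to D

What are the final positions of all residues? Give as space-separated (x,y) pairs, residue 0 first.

Initial moves: ULUULLLD
Fold: move[3]->L => ULULLLLD (positions: [(0, 0), (0, 1), (-1, 1), (-1, 2), (-2, 2), (-3, 2), (-4, 2), (-5, 2), (-5, 1)])
Fold: move[0]->D => DLULLLLD (positions: [(0, 0), (0, -1), (-1, -1), (-1, 0), (-2, 0), (-3, 0), (-4, 0), (-5, 0), (-5, -1)])

Answer: (0,0) (0,-1) (-1,-1) (-1,0) (-2,0) (-3,0) (-4,0) (-5,0) (-5,-1)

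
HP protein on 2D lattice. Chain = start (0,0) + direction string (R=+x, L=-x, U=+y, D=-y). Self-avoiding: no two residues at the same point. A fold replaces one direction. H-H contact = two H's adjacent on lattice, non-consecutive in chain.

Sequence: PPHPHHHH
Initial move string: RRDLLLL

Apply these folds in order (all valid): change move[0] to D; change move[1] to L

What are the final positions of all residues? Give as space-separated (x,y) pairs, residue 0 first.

Initial moves: RRDLLLL
Fold: move[0]->D => DRDLLLL (positions: [(0, 0), (0, -1), (1, -1), (1, -2), (0, -2), (-1, -2), (-2, -2), (-3, -2)])
Fold: move[1]->L => DLDLLLL (positions: [(0, 0), (0, -1), (-1, -1), (-1, -2), (-2, -2), (-3, -2), (-4, -2), (-5, -2)])

Answer: (0,0) (0,-1) (-1,-1) (-1,-2) (-2,-2) (-3,-2) (-4,-2) (-5,-2)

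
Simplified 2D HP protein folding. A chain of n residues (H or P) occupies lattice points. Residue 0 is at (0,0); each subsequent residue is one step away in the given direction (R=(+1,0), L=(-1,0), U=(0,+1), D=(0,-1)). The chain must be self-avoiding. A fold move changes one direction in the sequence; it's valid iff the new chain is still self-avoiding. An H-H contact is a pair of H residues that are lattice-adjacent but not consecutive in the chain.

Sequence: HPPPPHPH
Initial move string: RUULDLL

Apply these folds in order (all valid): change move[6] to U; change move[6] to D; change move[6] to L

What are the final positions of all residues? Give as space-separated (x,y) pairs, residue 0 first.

Answer: (0,0) (1,0) (1,1) (1,2) (0,2) (0,1) (-1,1) (-2,1)

Derivation:
Initial moves: RUULDLL
Fold: move[6]->U => RUULDLU (positions: [(0, 0), (1, 0), (1, 1), (1, 2), (0, 2), (0, 1), (-1, 1), (-1, 2)])
Fold: move[6]->D => RUULDLD (positions: [(0, 0), (1, 0), (1, 1), (1, 2), (0, 2), (0, 1), (-1, 1), (-1, 0)])
Fold: move[6]->L => RUULDLL (positions: [(0, 0), (1, 0), (1, 1), (1, 2), (0, 2), (0, 1), (-1, 1), (-2, 1)])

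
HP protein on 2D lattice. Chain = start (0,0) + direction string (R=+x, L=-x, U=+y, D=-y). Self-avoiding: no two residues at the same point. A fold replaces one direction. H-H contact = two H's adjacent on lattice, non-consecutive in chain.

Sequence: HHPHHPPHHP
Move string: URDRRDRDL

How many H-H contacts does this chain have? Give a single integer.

Answer: 1

Derivation:
Positions: [(0, 0), (0, 1), (1, 1), (1, 0), (2, 0), (3, 0), (3, -1), (4, -1), (4, -2), (3, -2)]
H-H contact: residue 0 @(0,0) - residue 3 @(1, 0)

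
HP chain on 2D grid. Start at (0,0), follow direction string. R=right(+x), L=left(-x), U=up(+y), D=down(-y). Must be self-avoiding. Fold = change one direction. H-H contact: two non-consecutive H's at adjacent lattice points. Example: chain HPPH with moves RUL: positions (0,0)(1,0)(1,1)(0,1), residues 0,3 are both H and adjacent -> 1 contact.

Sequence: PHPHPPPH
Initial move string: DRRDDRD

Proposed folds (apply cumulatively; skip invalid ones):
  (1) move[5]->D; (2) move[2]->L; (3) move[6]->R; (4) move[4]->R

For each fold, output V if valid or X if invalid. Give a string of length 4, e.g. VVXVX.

Answer: VXVV

Derivation:
Initial: DRRDDRD -> [(0, 0), (0, -1), (1, -1), (2, -1), (2, -2), (2, -3), (3, -3), (3, -4)]
Fold 1: move[5]->D => DRRDDDD VALID
Fold 2: move[2]->L => DRLDDDD INVALID (collision), skipped
Fold 3: move[6]->R => DRRDDDR VALID
Fold 4: move[4]->R => DRRDRDR VALID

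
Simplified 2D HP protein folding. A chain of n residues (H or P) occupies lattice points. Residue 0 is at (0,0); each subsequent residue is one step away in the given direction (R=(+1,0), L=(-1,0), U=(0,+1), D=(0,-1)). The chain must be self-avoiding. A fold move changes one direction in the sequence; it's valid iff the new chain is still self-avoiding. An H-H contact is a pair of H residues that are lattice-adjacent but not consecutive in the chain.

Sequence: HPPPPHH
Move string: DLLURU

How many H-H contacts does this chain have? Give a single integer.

Answer: 1

Derivation:
Positions: [(0, 0), (0, -1), (-1, -1), (-2, -1), (-2, 0), (-1, 0), (-1, 1)]
H-H contact: residue 0 @(0,0) - residue 5 @(-1, 0)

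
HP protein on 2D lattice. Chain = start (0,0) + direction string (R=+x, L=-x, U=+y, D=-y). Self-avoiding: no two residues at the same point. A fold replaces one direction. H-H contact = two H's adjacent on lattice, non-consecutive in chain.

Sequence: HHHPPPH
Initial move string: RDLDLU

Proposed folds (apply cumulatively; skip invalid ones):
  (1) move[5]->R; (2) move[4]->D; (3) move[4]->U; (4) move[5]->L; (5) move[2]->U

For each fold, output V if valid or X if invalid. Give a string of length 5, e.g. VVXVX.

Initial: RDLDLU -> [(0, 0), (1, 0), (1, -1), (0, -1), (0, -2), (-1, -2), (-1, -1)]
Fold 1: move[5]->R => RDLDLR INVALID (collision), skipped
Fold 2: move[4]->D => RDLDDU INVALID (collision), skipped
Fold 3: move[4]->U => RDLDUU INVALID (collision), skipped
Fold 4: move[5]->L => RDLDLL VALID
Fold 5: move[2]->U => RDUDLL INVALID (collision), skipped

Answer: XXXVX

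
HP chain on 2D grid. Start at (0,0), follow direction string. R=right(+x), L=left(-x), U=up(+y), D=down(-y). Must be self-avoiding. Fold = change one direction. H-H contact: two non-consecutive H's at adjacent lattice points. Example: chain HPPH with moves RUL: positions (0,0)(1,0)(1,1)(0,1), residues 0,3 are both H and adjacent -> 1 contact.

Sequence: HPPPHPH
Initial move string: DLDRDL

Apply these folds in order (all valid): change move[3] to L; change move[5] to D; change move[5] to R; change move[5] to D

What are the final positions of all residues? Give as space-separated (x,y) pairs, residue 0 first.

Initial moves: DLDRDL
Fold: move[3]->L => DLDLDL (positions: [(0, 0), (0, -1), (-1, -1), (-1, -2), (-2, -2), (-2, -3), (-3, -3)])
Fold: move[5]->D => DLDLDD (positions: [(0, 0), (0, -1), (-1, -1), (-1, -2), (-2, -2), (-2, -3), (-2, -4)])
Fold: move[5]->R => DLDLDR (positions: [(0, 0), (0, -1), (-1, -1), (-1, -2), (-2, -2), (-2, -3), (-1, -3)])
Fold: move[5]->D => DLDLDD (positions: [(0, 0), (0, -1), (-1, -1), (-1, -2), (-2, -2), (-2, -3), (-2, -4)])

Answer: (0,0) (0,-1) (-1,-1) (-1,-2) (-2,-2) (-2,-3) (-2,-4)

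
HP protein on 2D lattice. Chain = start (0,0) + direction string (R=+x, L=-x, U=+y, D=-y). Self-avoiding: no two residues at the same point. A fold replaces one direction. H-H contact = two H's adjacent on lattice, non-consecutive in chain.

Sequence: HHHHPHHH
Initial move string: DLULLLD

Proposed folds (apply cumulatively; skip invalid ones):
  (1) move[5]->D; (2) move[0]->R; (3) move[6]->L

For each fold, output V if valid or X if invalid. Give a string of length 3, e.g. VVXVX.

Answer: VXV

Derivation:
Initial: DLULLLD -> [(0, 0), (0, -1), (-1, -1), (-1, 0), (-2, 0), (-3, 0), (-4, 0), (-4, -1)]
Fold 1: move[5]->D => DLULLDD VALID
Fold 2: move[0]->R => RLULLDD INVALID (collision), skipped
Fold 3: move[6]->L => DLULLDL VALID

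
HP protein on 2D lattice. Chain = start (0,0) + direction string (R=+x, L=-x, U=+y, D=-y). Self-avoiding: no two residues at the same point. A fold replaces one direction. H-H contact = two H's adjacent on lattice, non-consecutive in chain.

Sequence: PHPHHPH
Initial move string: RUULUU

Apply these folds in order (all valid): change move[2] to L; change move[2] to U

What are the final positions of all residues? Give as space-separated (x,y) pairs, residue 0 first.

Initial moves: RUULUU
Fold: move[2]->L => RULLUU (positions: [(0, 0), (1, 0), (1, 1), (0, 1), (-1, 1), (-1, 2), (-1, 3)])
Fold: move[2]->U => RUULUU (positions: [(0, 0), (1, 0), (1, 1), (1, 2), (0, 2), (0, 3), (0, 4)])

Answer: (0,0) (1,0) (1,1) (1,2) (0,2) (0,3) (0,4)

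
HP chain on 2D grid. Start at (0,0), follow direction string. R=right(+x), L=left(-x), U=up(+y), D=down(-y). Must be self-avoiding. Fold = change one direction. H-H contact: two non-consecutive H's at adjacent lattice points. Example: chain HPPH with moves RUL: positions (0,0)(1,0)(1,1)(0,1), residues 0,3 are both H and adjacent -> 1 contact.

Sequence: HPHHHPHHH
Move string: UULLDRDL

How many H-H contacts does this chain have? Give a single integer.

Positions: [(0, 0), (0, 1), (0, 2), (-1, 2), (-2, 2), (-2, 1), (-1, 1), (-1, 0), (-2, 0)]
H-H contact: residue 0 @(0,0) - residue 7 @(-1, 0)
H-H contact: residue 3 @(-1,2) - residue 6 @(-1, 1)

Answer: 2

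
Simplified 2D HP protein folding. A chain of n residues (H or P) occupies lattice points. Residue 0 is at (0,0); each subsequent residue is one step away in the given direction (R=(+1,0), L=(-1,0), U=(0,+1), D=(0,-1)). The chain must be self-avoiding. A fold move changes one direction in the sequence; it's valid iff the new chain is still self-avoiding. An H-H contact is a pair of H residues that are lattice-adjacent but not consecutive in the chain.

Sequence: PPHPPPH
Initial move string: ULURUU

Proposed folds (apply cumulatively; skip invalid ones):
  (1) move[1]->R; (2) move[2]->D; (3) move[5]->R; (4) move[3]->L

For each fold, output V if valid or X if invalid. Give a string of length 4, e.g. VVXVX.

Answer: VVVX

Derivation:
Initial: ULURUU -> [(0, 0), (0, 1), (-1, 1), (-1, 2), (0, 2), (0, 3), (0, 4)]
Fold 1: move[1]->R => URURUU VALID
Fold 2: move[2]->D => URDRUU VALID
Fold 3: move[5]->R => URDRUR VALID
Fold 4: move[3]->L => URDLUR INVALID (collision), skipped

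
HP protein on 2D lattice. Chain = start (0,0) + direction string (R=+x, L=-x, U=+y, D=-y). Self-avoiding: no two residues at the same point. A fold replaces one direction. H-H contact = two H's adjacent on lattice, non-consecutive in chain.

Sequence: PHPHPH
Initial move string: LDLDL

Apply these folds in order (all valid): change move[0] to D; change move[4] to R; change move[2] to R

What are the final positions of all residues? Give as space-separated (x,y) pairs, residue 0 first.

Answer: (0,0) (0,-1) (0,-2) (1,-2) (1,-3) (2,-3)

Derivation:
Initial moves: LDLDL
Fold: move[0]->D => DDLDL (positions: [(0, 0), (0, -1), (0, -2), (-1, -2), (-1, -3), (-2, -3)])
Fold: move[4]->R => DDLDR (positions: [(0, 0), (0, -1), (0, -2), (-1, -2), (-1, -3), (0, -3)])
Fold: move[2]->R => DDRDR (positions: [(0, 0), (0, -1), (0, -2), (1, -2), (1, -3), (2, -3)])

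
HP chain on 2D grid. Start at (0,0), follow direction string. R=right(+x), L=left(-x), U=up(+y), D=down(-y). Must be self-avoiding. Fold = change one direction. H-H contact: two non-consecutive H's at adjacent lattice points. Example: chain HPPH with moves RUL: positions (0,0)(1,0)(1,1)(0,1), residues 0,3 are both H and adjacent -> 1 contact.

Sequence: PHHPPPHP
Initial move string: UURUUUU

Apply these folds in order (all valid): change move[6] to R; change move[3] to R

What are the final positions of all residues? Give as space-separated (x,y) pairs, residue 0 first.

Answer: (0,0) (0,1) (0,2) (1,2) (2,2) (2,3) (2,4) (3,4)

Derivation:
Initial moves: UURUUUU
Fold: move[6]->R => UURUUUR (positions: [(0, 0), (0, 1), (0, 2), (1, 2), (1, 3), (1, 4), (1, 5), (2, 5)])
Fold: move[3]->R => UURRUUR (positions: [(0, 0), (0, 1), (0, 2), (1, 2), (2, 2), (2, 3), (2, 4), (3, 4)])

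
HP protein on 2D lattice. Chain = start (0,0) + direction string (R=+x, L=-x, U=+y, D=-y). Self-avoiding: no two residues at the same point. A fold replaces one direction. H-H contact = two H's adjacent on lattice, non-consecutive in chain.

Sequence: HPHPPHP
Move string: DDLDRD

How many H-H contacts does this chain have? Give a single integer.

Positions: [(0, 0), (0, -1), (0, -2), (-1, -2), (-1, -3), (0, -3), (0, -4)]
H-H contact: residue 2 @(0,-2) - residue 5 @(0, -3)

Answer: 1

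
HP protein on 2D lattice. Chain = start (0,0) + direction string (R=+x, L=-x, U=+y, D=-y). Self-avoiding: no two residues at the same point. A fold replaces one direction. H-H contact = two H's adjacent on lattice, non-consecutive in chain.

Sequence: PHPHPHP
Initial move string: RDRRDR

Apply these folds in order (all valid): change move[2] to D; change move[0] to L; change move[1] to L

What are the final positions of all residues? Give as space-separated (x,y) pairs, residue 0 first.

Initial moves: RDRRDR
Fold: move[2]->D => RDDRDR (positions: [(0, 0), (1, 0), (1, -1), (1, -2), (2, -2), (2, -3), (3, -3)])
Fold: move[0]->L => LDDRDR (positions: [(0, 0), (-1, 0), (-1, -1), (-1, -2), (0, -2), (0, -3), (1, -3)])
Fold: move[1]->L => LLDRDR (positions: [(0, 0), (-1, 0), (-2, 0), (-2, -1), (-1, -1), (-1, -2), (0, -2)])

Answer: (0,0) (-1,0) (-2,0) (-2,-1) (-1,-1) (-1,-2) (0,-2)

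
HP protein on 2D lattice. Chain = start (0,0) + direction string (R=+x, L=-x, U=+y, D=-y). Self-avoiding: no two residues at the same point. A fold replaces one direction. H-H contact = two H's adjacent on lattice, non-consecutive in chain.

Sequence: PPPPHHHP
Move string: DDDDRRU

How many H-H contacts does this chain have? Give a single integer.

Positions: [(0, 0), (0, -1), (0, -2), (0, -3), (0, -4), (1, -4), (2, -4), (2, -3)]
No H-H contacts found.

Answer: 0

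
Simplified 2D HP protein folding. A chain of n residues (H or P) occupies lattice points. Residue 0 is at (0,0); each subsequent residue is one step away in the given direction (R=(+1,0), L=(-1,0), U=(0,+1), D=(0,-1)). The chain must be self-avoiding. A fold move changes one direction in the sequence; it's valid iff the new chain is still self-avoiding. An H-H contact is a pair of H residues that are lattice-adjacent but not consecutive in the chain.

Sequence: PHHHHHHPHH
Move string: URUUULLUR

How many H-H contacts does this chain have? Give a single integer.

Positions: [(0, 0), (0, 1), (1, 1), (1, 2), (1, 3), (1, 4), (0, 4), (-1, 4), (-1, 5), (0, 5)]
H-H contact: residue 6 @(0,4) - residue 9 @(0, 5)

Answer: 1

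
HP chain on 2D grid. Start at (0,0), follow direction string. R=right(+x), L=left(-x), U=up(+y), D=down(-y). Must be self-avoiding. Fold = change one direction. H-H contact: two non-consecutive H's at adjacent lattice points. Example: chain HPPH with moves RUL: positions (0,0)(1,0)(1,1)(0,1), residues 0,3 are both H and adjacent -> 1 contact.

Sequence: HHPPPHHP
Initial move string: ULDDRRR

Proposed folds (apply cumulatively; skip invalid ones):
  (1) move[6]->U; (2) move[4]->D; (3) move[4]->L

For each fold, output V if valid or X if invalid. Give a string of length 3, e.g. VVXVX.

Initial: ULDDRRR -> [(0, 0), (0, 1), (-1, 1), (-1, 0), (-1, -1), (0, -1), (1, -1), (2, -1)]
Fold 1: move[6]->U => ULDDRRU VALID
Fold 2: move[4]->D => ULDDDRU VALID
Fold 3: move[4]->L => ULDDLRU INVALID (collision), skipped

Answer: VVX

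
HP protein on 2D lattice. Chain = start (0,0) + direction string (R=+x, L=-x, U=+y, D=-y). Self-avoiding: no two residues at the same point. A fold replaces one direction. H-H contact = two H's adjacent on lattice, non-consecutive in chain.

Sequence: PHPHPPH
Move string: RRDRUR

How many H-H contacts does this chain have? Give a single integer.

Positions: [(0, 0), (1, 0), (2, 0), (2, -1), (3, -1), (3, 0), (4, 0)]
No H-H contacts found.

Answer: 0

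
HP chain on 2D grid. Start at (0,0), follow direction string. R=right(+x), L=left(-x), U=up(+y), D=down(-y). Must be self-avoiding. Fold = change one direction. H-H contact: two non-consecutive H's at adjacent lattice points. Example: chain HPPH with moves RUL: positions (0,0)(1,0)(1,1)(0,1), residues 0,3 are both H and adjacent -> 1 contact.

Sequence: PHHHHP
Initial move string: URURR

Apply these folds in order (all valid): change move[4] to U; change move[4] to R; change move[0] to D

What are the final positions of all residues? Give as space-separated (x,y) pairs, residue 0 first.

Answer: (0,0) (0,-1) (1,-1) (1,0) (2,0) (3,0)

Derivation:
Initial moves: URURR
Fold: move[4]->U => URURU (positions: [(0, 0), (0, 1), (1, 1), (1, 2), (2, 2), (2, 3)])
Fold: move[4]->R => URURR (positions: [(0, 0), (0, 1), (1, 1), (1, 2), (2, 2), (3, 2)])
Fold: move[0]->D => DRURR (positions: [(0, 0), (0, -1), (1, -1), (1, 0), (2, 0), (3, 0)])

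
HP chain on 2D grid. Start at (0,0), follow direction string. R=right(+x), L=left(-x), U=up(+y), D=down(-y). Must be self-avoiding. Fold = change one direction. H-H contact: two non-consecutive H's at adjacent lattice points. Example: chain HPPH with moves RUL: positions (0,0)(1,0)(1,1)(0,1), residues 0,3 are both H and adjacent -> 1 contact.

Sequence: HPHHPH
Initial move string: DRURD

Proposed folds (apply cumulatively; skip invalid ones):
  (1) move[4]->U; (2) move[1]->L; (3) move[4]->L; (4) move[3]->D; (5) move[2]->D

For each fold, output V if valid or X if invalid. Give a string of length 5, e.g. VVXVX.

Initial: DRURD -> [(0, 0), (0, -1), (1, -1), (1, 0), (2, 0), (2, -1)]
Fold 1: move[4]->U => DRURU VALID
Fold 2: move[1]->L => DLURU INVALID (collision), skipped
Fold 3: move[4]->L => DRURL INVALID (collision), skipped
Fold 4: move[3]->D => DRUDU INVALID (collision), skipped
Fold 5: move[2]->D => DRDRU VALID

Answer: VXXXV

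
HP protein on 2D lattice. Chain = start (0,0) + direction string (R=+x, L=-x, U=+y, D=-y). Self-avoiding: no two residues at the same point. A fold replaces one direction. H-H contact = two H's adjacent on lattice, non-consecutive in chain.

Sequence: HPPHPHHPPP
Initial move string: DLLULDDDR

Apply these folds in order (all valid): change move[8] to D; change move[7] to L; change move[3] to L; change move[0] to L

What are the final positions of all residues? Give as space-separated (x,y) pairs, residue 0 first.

Initial moves: DLLULDDDR
Fold: move[8]->D => DLLULDDDD (positions: [(0, 0), (0, -1), (-1, -1), (-2, -1), (-2, 0), (-3, 0), (-3, -1), (-3, -2), (-3, -3), (-3, -4)])
Fold: move[7]->L => DLLULDDLD (positions: [(0, 0), (0, -1), (-1, -1), (-2, -1), (-2, 0), (-3, 0), (-3, -1), (-3, -2), (-4, -2), (-4, -3)])
Fold: move[3]->L => DLLLLDDLD (positions: [(0, 0), (0, -1), (-1, -1), (-2, -1), (-3, -1), (-4, -1), (-4, -2), (-4, -3), (-5, -3), (-5, -4)])
Fold: move[0]->L => LLLLLDDLD (positions: [(0, 0), (-1, 0), (-2, 0), (-3, 0), (-4, 0), (-5, 0), (-5, -1), (-5, -2), (-6, -2), (-6, -3)])

Answer: (0,0) (-1,0) (-2,0) (-3,0) (-4,0) (-5,0) (-5,-1) (-5,-2) (-6,-2) (-6,-3)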